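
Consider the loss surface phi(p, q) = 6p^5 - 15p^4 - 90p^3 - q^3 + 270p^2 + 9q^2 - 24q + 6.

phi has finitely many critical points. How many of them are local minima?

phi separates as a function of p plus a function of q, so ∇phi=0 decouples.
∂phi/∂p = 30p(p - 3)(p - 2)(p + 3) = 0 at p ∈ {-3, 0, 2, 3}; ∂phi/∂q = -3(q - 4)(q - 2) = 0 at q ∈ {2, 4}.
The Hessian is diagonal: diag(phi_pp, phi_qq). Second derivatives: phi_pp(-3)=-2700, phi_pp(0)=540, phi_pp(2)=-300, phi_pp(3)=540; phi_qq(2)=6, phi_qq(4)=-6.
Local minima occur where both diagonal entries positive: (0, 2), (3, 2). Count: 2.

2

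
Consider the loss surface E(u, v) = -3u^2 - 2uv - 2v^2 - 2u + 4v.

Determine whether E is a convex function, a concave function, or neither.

E is quadratic, so its Hessian is the constant matrix H = [[-6, -2], [-2, -4]].
det(H) = 20, tr(H) = -10.
det(H) > 0 and tr(H) < 0, so H is negative definite everywhere: concave.

concave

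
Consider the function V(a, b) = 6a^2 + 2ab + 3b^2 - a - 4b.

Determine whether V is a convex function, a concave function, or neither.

convex

V is quadratic, so its Hessian is the constant matrix H = [[12, 2], [2, 6]].
det(H) = 68, tr(H) = 18.
det(H) > 0 and tr(H) > 0, so H is positive definite everywhere: convex.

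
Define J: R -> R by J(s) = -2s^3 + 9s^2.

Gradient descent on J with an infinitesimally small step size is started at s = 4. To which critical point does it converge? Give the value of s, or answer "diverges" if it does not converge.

J'(s) = -6s(s - 3), so J'(4) = -24.
Gradient descent moves in the -J' direction, i.e. s is increasing.
There is no critical point above s=4, and J' keeps the same sign, so the iterate runs off to +∞.

diverges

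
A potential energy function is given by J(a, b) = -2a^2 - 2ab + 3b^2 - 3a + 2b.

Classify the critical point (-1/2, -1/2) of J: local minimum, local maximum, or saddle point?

The Hessian of J is constant: H = [[-4, -2], [-2, 6]].
det(H) = (-4)·6 − (-2)² = -28.
Since det(H) < 0, H is indefinite and the critical point is a saddle point.

saddle point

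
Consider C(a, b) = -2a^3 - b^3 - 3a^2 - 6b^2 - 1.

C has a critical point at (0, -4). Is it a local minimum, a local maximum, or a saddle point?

The mixed partial ∂²C/∂a∂b is 0, so the Hessian at any point is diag(C_aa, C_bb) = diag(-6(2a + 1), -6(b + 2)).
At (0, -4): H = diag(-6, 12).
The eigenvalues have opposite signs, so H is indefinite: a saddle point.

saddle point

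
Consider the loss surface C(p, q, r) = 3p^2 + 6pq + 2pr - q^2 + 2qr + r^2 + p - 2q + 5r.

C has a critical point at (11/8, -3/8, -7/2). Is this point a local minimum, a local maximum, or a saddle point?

The Hessian is constant: H = [[6, 6, 2], [6, -2, 2], [2, 2, 2]].
Leading principal minors: Δ₁ = 6, Δ₂ = -48, Δ₃ = -64.
The minors fit neither the all-positive nor the alternating-sign pattern, so H is indefinite: a saddle point.

saddle point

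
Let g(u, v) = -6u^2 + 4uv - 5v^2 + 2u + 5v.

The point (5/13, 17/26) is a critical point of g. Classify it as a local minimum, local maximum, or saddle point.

The Hessian of g is constant: H = [[-12, 4], [4, -10]].
det(H) = (-12)·(-10) − 4² = 104.
det(H) > 0 and tr(H) = -22 < 0, so H is negative definite and the point is a local maximum.

local maximum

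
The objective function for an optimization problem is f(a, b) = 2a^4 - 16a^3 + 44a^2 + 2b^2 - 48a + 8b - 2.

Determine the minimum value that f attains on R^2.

f(a,b) separates as P(a) + Q(b) − 2, so its minimum is min P + min Q − 2.
P'(a) = 8(a - 3)(a - 2)(a - 1) vanishes at a ∈ {1, 2, 3}; Q'(b) = 4b + 8 vanishes at b ∈ {-2}.
Local minima of P (where P''>0): P(1)=-18, P(3)=-18. Local minima of Q: Q(-2)=-8.
So the global minimum of f is P(1) + Q(-2) − 2 = -18 − 8 − 2 = -28, attained at (1, -2).

-28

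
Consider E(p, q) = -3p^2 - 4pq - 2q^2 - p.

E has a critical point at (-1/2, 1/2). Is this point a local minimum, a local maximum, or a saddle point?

local maximum

The Hessian of E is constant: H = [[-6, -4], [-4, -4]].
det(H) = (-6)·(-4) − (-4)² = 8.
det(H) > 0 and tr(H) = -10 < 0, so H is negative definite and the point is a local maximum.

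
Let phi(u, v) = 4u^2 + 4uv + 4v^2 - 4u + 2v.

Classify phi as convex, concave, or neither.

convex

phi is quadratic, so its Hessian is the constant matrix H = [[8, 4], [4, 8]].
det(H) = 48, tr(H) = 16.
det(H) > 0 and tr(H) > 0, so H is positive definite everywhere: convex.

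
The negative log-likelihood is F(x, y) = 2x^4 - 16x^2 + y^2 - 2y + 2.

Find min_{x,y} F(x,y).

-31

F(x,y) separates as P(x) + Q(y) + 2, so its minimum is min P + min Q + 2.
P'(x) = 8x(x - 2)(x + 2) vanishes at x ∈ {-2, 0, 2}; Q'(y) = 2y - 2 vanishes at y ∈ {1}.
Local minima of P (where P''>0): P(-2)=-32, P(2)=-32. Local minima of Q: Q(1)=-1.
So the global minimum of F is P(-2) + Q(1) + 2 = -32 − 1 + 2 = -31, attained at (-2, 1).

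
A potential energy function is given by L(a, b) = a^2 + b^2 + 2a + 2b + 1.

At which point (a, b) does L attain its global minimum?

(-1, -1)

L(a,b) separates as P(a) + Q(b) + 1, so its minimum is min P + min Q + 1.
P'(a) = 2a + 2 vanishes at a ∈ {-1}; Q'(b) = 2b + 2 vanishes at b ∈ {-1}.
Local minima of P (where P''>0): P(-1)=-1. Local minima of Q: Q(-1)=-1.
So the global minimum of L is P(-1) + Q(-1) + 1 = -1 − 1 + 1 = -1, attained at (-1, -1).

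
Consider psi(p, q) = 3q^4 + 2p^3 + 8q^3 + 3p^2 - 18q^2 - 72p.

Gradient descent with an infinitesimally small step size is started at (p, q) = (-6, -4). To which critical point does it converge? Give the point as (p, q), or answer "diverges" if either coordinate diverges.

diverges

psi is separable, so gradient descent decouples: p follows -∂psi/∂p, q follows -∂psi/∂q.
∂psi/∂p = 6(p - 3)(p + 4); at p=-6 this is 108, so p decreases.
∂psi/∂q = 12q(q - 1)(q + 3); at q=-4 this is -240, so q increases.
The p-coordinate has no critical point in that direction and runs off to infinity.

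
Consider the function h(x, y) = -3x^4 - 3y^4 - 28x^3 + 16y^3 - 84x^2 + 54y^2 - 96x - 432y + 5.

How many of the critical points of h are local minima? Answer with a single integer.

1

h separates as a function of x plus a function of y, so ∇h=0 decouples.
∂h/∂x = -12(x + 1)(x + 2)(x + 4) = 0 at x ∈ {-4, -2, -1}; ∂h/∂y = -12(y - 4)(y - 3)(y + 3) = 0 at y ∈ {-3, 3, 4}.
The Hessian is diagonal: diag(h_xx, h_yy). Second derivatives: h_xx(-4)=-72, h_xx(-2)=24, h_xx(-1)=-36; h_yy(-3)=-504, h_yy(3)=72, h_yy(4)=-84.
Local minima occur where both diagonal entries positive: (-2, 3). Count: 1.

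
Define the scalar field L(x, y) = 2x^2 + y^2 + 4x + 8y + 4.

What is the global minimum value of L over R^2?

-14

L(x,y) separates as P(x) + Q(y) + 4, so its minimum is min P + min Q + 4.
P'(x) = 4x + 4 vanishes at x ∈ {-1}; Q'(y) = 2y + 8 vanishes at y ∈ {-4}.
Local minima of P (where P''>0): P(-1)=-2. Local minima of Q: Q(-4)=-16.
So the global minimum of L is P(-1) + Q(-4) + 4 = -2 − 16 + 4 = -14, attained at (-1, -4).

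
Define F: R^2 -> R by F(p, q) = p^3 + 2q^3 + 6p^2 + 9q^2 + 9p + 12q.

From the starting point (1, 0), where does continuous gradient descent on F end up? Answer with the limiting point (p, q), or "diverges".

F is separable, so gradient descent decouples: p follows -∂F/∂p, q follows -∂F/∂q.
∂F/∂p = 3(p + 1)(p + 3); at p=1 this is 24, so p decreases.
∂F/∂q = 6(q + 1)(q + 2); at q=0 this is 12, so q decreases.
p converges to its nearest critical value -1 (a local min of the p-part); q converges to -1. The iterate converges to (-1, -1).

(-1, -1)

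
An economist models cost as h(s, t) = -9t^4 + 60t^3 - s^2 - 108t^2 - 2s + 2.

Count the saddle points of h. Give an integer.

1

h separates as a function of s plus a function of t, so ∇h=0 decouples.
∂h/∂s = -2(s + 1) = 0 at s ∈ {-1}; ∂h/∂t = -36t(t - 3)(t - 2) = 0 at t ∈ {0, 2, 3}.
The Hessian is diagonal: diag(h_ss, h_tt). Second derivatives: h_ss(-1)=-2; h_tt(0)=-216, h_tt(2)=72, h_tt(3)=-108.
Saddle points occur where the two diagonal entries have opposite signs: (-1, 2). Count: 1.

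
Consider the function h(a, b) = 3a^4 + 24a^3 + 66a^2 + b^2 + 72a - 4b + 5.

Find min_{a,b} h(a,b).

h(a,b) separates as P(a) + Q(b) + 5, so its minimum is min P + min Q + 5.
P'(a) = 12(a + 1)(a + 2)(a + 3) vanishes at a ∈ {-3, -2, -1}; Q'(b) = 2b - 4 vanishes at b ∈ {2}.
Local minima of P (where P''>0): P(-3)=-27, P(-1)=-27. Local minima of Q: Q(2)=-4.
So the global minimum of h is P(-3) + Q(2) + 5 = -27 − 4 + 5 = -26, attained at (-3, 2).

-26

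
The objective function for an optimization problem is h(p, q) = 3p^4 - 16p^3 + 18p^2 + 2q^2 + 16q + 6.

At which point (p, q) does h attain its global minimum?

(3, -4)

h(p,q) separates as A(p) + B(q) + 6, so its minimum is min A + min B + 6.
A'(p) = 12p(p - 3)(p - 1) vanishes at p ∈ {0, 1, 3}; B'(q) = 4q + 16 vanishes at q ∈ {-4}.
Local minima of A (where A''>0): A(0)=0, A(3)=-27. Local minima of B: B(-4)=-32.
So the global minimum of h is A(3) + B(-4) + 6 = -27 − 32 + 6 = -53, attained at (3, -4).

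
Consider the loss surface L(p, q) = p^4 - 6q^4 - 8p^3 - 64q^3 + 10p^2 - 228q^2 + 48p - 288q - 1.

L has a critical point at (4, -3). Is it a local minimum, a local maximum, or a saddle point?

local minimum

The mixed partial ∂²L/∂p∂q is 0, so the Hessian at any point is diag(L_pp, L_qq) = diag(4(3p^2 - 12p + 5), -24(3q^2 + 16q + 19)).
At (4, -3): H = diag(20, 48).
Both eigenvalues are positive, so H is positive definite: a local minimum.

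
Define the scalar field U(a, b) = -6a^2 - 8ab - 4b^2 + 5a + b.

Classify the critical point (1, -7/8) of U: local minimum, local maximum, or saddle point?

The Hessian of U is constant: H = [[-12, -8], [-8, -8]].
det(H) = (-12)·(-8) − (-8)² = 32.
det(H) > 0 and tr(H) = -20 < 0, so H is negative definite and the point is a local maximum.

local maximum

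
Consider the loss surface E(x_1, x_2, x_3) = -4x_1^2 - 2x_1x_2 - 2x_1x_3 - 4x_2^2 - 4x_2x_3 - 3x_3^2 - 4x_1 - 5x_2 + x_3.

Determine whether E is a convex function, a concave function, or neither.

concave

E is quadratic, so its Hessian is the constant matrix H = [[-8, -2, -2], [-2, -8, -4], [-2, -4, -6]].
Leading principal minors: -8, 60, -232.
Signs alternate −, +, − ⇒ H ≺ 0 ⇒ concave.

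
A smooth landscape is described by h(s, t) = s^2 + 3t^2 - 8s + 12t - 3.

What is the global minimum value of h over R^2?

-31

h(s,t) separates as P(s) + Q(t) − 3, so its minimum is min P + min Q − 3.
P'(s) = 2s - 8 vanishes at s ∈ {4}; Q'(t) = 6(t + 2) vanishes at t ∈ {-2}.
Local minima of P (where P''>0): P(4)=-16. Local minima of Q: Q(-2)=-12.
So the global minimum of h is P(4) + Q(-2) − 3 = -16 − 12 − 3 = -31, attained at (4, -2).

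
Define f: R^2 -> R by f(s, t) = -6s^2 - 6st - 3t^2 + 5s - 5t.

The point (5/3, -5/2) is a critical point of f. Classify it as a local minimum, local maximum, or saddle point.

local maximum

The Hessian of f is constant: H = [[-12, -6], [-6, -6]].
det(H) = (-12)·(-6) − (-6)² = 36.
det(H) > 0 and tr(H) = -18 < 0, so H is negative definite and the point is a local maximum.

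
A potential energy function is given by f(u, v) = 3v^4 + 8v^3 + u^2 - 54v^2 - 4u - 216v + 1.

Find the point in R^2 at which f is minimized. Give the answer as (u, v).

(2, 3)

f(u,v) separates as P(u) + Q(v) + 1, so its minimum is min P + min Q + 1.
P'(u) = 2u - 4 vanishes at u ∈ {2}; Q'(v) = 12(v - 3)(v + 2)(v + 3) vanishes at v ∈ {-3, -2, 3}.
Local minima of P (where P''>0): P(2)=-4. Local minima of Q: Q(-3)=189, Q(3)=-675.
So the global minimum of f is P(2) + Q(3) + 1 = -4 − 675 + 1 = -678, attained at (2, 3).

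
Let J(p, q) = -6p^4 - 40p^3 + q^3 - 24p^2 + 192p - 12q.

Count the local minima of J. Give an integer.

1

J separates as a function of p plus a function of q, so ∇J=0 decouples.
∂J/∂p = -24(p - 1)(p + 2)(p + 4) = 0 at p ∈ {-4, -2, 1}; ∂J/∂q = 3(q - 2)(q + 2) = 0 at q ∈ {-2, 2}.
The Hessian is diagonal: diag(J_pp, J_qq). Second derivatives: J_pp(-4)=-240, J_pp(-2)=144, J_pp(1)=-360; J_qq(-2)=-12, J_qq(2)=12.
Local minima occur where both diagonal entries positive: (-2, 2). Count: 1.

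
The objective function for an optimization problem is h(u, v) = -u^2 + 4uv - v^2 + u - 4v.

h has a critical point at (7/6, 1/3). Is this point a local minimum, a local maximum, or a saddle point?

saddle point

The Hessian of h is constant: H = [[-2, 4], [4, -2]].
det(H) = (-2)·(-2) − 4² = -12.
Since det(H) < 0, H is indefinite and the critical point is a saddle point.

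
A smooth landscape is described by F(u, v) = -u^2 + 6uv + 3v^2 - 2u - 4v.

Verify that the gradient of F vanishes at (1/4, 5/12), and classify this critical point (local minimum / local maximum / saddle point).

∇F = (-2u + 6v - 2, 6u + 6v - 4); substituting (1/4, 5/12) gives ∇F = (0, 0), so (1/4, 5/12) is indeed a critical point.
The Hessian of F is constant: H = [[-2, 6], [6, 6]].
det(H) = (-2)·6 − 6² = -48.
Since det(H) < 0, H is indefinite and the critical point is a saddle point.

saddle point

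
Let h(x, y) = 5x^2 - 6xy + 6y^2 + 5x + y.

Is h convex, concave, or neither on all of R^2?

h is quadratic, so its Hessian is the constant matrix H = [[10, -6], [-6, 12]].
det(H) = 84, tr(H) = 22.
det(H) > 0 and tr(H) > 0, so H is positive definite everywhere: convex.

convex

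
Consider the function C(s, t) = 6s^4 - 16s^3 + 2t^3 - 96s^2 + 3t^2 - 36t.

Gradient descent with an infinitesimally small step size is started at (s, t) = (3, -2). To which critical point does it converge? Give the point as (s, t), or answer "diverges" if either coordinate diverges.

(4, 2)

C is separable, so gradient descent decouples: s follows -∂C/∂s, t follows -∂C/∂t.
∂C/∂s = 24s(s - 4)(s + 2); at s=3 this is -360, so s increases.
∂C/∂t = 6(t - 2)(t + 3); at t=-2 this is -24, so t increases.
s converges to its nearest critical value 4 (a local min of the s-part); t converges to 2. The iterate converges to (4, 2).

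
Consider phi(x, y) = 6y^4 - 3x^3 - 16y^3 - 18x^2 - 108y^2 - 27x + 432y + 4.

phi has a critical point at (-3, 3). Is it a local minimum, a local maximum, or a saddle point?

local minimum

The mixed partial ∂²phi/∂x∂y is 0, so the Hessian at any point is diag(phi_xx, phi_yy) = diag(-18(x + 2), 24(3y^2 - 4y - 9)).
At (-3, 3): H = diag(18, 144).
Both eigenvalues are positive, so H is positive definite: a local minimum.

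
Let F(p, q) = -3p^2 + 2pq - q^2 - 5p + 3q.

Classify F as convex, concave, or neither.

concave

F is quadratic, so its Hessian is the constant matrix H = [[-6, 2], [2, -2]].
det(H) = 8, tr(H) = -8.
det(H) > 0 and tr(H) < 0, so H is negative definite everywhere: concave.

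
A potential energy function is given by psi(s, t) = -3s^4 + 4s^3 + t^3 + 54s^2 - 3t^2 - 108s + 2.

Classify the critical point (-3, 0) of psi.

local maximum

The mixed partial ∂²psi/∂s∂t is 0, so the Hessian at any point is diag(psi_ss, psi_tt) = diag(12(-3s^2 + 2s + 9), 6(t - 1)).
At (-3, 0): H = diag(-288, -6).
Both eigenvalues are negative, so H is negative definite: a local maximum.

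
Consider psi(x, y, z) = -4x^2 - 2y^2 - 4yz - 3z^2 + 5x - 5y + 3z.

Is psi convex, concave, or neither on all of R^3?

concave

psi is quadratic, so its Hessian is the constant matrix H = [[-8, 0, 0], [0, -4, -4], [0, -4, -6]].
Leading principal minors: -8, 32, -64.
Signs alternate −, +, − ⇒ H ≺ 0 ⇒ concave.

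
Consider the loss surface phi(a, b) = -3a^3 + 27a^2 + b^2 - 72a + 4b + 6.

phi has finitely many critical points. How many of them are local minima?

phi separates as a function of a plus a function of b, so ∇phi=0 decouples.
∂phi/∂a = -9(a - 4)(a - 2) = 0 at a ∈ {2, 4}; ∂phi/∂b = 2(b + 2) = 0 at b ∈ {-2}.
The Hessian is diagonal: diag(phi_aa, phi_bb). Second derivatives: phi_aa(2)=18, phi_aa(4)=-18; phi_bb(-2)=2.
Local minima occur where both diagonal entries positive: (2, -2). Count: 1.

1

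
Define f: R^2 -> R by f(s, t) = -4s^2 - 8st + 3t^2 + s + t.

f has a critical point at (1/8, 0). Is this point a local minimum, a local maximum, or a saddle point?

saddle point

The Hessian of f is constant: H = [[-8, -8], [-8, 6]].
det(H) = (-8)·6 − (-8)² = -112.
Since det(H) < 0, H is indefinite and the critical point is a saddle point.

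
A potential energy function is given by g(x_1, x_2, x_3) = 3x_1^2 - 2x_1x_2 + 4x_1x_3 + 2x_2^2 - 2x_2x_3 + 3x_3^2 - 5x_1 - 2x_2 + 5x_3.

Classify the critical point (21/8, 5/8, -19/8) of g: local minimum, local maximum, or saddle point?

The Hessian is constant: H = [[6, -2, 4], [-2, 4, -2], [4, -2, 6]].
Leading principal minors: Δ₁ = 6, Δ₂ = 20, Δ₃ = 64.
All leading minors are positive, so H is positive definite: a local minimum.

local minimum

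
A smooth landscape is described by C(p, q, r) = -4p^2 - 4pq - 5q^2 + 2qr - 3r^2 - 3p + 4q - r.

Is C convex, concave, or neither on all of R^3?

C is quadratic, so its Hessian is the constant matrix H = [[-8, -4, 0], [-4, -10, 2], [0, 2, -6]].
Leading principal minors: -8, 64, -352.
Signs alternate −, +, − ⇒ H ≺ 0 ⇒ concave.

concave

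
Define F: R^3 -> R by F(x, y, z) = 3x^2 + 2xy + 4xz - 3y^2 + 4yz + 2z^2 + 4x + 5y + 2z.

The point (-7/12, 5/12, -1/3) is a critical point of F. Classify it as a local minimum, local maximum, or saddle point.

The Hessian is constant: H = [[6, 2, 4], [2, -6, 4], [4, 4, 4]].
Leading principal minors: Δ₁ = 6, Δ₂ = -40, Δ₃ = -96.
The minors fit neither the all-positive nor the alternating-sign pattern, so H is indefinite: a saddle point.

saddle point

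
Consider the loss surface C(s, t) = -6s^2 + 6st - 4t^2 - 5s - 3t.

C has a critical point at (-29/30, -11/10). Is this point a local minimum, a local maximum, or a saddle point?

local maximum

The Hessian of C is constant: H = [[-12, 6], [6, -8]].
det(H) = (-12)·(-8) − 6² = 60.
det(H) > 0 and tr(H) = -20 < 0, so H is negative definite and the point is a local maximum.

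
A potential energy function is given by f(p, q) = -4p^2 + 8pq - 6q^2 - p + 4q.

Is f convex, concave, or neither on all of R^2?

f is quadratic, so its Hessian is the constant matrix H = [[-8, 8], [8, -12]].
det(H) = 32, tr(H) = -20.
det(H) > 0 and tr(H) < 0, so H is negative definite everywhere: concave.

concave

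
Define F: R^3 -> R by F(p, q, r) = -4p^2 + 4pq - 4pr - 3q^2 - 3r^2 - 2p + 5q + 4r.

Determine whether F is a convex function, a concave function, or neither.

F is quadratic, so its Hessian is the constant matrix H = [[-8, 4, -4], [4, -6, 0], [-4, 0, -6]].
Leading principal minors: -8, 32, -96.
Signs alternate −, +, − ⇒ H ≺ 0 ⇒ concave.

concave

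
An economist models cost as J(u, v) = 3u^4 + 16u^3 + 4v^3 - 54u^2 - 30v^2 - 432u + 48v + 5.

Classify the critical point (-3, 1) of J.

The mixed partial ∂²J/∂u∂v is 0, so the Hessian at any point is diag(J_uu, J_vv) = diag(12(3u^2 + 8u - 9), 12(2v - 5)).
At (-3, 1): H = diag(-72, -36).
Both eigenvalues are negative, so H is negative definite: a local maximum.

local maximum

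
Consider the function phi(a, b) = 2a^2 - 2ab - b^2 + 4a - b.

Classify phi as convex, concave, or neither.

neither

phi is quadratic, so its Hessian is the constant matrix H = [[4, -2], [-2, -2]].
det(H) = -12, tr(H) = 2.
det(H) < 0, so H is indefinite: neither convex nor concave.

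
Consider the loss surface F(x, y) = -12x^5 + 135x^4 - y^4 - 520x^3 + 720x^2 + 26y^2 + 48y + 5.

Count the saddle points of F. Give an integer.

6

F separates as a function of x plus a function of y, so ∇F=0 decouples.
∂F/∂x = -60x(x - 4)(x - 3)(x - 2) = 0 at x ∈ {0, 2, 3, 4}; ∂F/∂y = -4(y - 4)(y + 1)(y + 3) = 0 at y ∈ {-3, -1, 4}.
The Hessian is diagonal: diag(F_xx, F_yy). Second derivatives: F_xx(0)=1440, F_xx(2)=-240, F_xx(3)=180, F_xx(4)=-480; F_yy(-3)=-56, F_yy(-1)=40, F_yy(4)=-140.
Saddle points occur where the two diagonal entries have opposite signs: (0, -3), (0, 4), (2, -1), (3, -3), (3, 4), (4, -1). Count: 6.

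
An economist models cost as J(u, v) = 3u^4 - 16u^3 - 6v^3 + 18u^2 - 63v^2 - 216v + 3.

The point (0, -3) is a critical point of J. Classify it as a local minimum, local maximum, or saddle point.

saddle point

The mixed partial ∂²J/∂u∂v is 0, so the Hessian at any point is diag(J_uu, J_vv) = diag(12(3u^2 - 8u + 3), -18(2v + 7)).
At (0, -3): H = diag(36, -18).
The eigenvalues have opposite signs, so H is indefinite: a saddle point.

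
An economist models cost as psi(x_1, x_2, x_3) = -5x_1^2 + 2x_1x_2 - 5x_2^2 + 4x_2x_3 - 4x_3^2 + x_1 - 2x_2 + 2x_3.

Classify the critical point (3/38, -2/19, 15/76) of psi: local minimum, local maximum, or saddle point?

The Hessian is constant: H = [[-10, 2, 0], [2, -10, 4], [0, 4, -8]].
Leading principal minors: Δ₁ = -10, Δ₂ = 96, Δ₃ = -608.
The minors alternate sign starting negative (−, +, −), so H is negative definite: a local maximum.

local maximum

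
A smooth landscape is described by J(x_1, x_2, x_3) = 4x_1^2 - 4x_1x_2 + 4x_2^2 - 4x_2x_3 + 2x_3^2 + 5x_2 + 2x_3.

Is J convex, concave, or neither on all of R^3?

J is quadratic, so its Hessian is the constant matrix H = [[8, -4, 0], [-4, 8, -4], [0, -4, 4]].
Leading principal minors: 8, 48, 64.
All positive ⇒ H ≻ 0 ⇒ convex.

convex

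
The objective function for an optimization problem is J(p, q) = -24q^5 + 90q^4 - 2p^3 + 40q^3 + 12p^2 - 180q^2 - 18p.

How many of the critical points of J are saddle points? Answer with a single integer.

4

J separates as a function of p plus a function of q, so ∇J=0 decouples.
∂J/∂p = -6(p - 3)(p - 1) = 0 at p ∈ {1, 3}; ∂J/∂q = -120q(q - 3)(q - 1)(q + 1) = 0 at q ∈ {-1, 0, 1, 3}.
The Hessian is diagonal: diag(J_pp, J_qq). Second derivatives: J_pp(1)=12, J_pp(3)=-12; J_qq(-1)=960, J_qq(0)=-360, J_qq(1)=480, J_qq(3)=-2880.
Saddle points occur where the two diagonal entries have opposite signs: (1, 0), (1, 3), (3, -1), (3, 1). Count: 4.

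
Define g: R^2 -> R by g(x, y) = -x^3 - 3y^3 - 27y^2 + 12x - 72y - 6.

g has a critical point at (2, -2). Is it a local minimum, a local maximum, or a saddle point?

The mixed partial ∂²g/∂x∂y is 0, so the Hessian at any point is diag(g_xx, g_yy) = diag(-6x, -18(y + 3)).
At (2, -2): H = diag(-12, -18).
Both eigenvalues are negative, so H is negative definite: a local maximum.

local maximum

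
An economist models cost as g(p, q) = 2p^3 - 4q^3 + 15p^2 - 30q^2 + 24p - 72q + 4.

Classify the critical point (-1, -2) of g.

saddle point

The mixed partial ∂²g/∂p∂q is 0, so the Hessian at any point is diag(g_pp, g_qq) = diag(6(2p + 5), -12(2q + 5)).
At (-1, -2): H = diag(18, -12).
The eigenvalues have opposite signs, so H is indefinite: a saddle point.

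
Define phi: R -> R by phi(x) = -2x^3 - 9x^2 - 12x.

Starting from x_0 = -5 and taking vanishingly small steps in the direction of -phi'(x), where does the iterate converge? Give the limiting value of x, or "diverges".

-2

phi'(x) = -6(x + 1)(x + 2), so phi'(-5) = -72.
Gradient descent moves in the -phi' direction, i.e. x is increasing.
The nearest critical point in that direction is x = -2, where phi'' = 6 > 0 (a local minimum). The iterate converges there.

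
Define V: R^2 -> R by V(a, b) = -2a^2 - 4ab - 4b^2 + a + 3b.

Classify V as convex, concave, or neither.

concave

V is quadratic, so its Hessian is the constant matrix H = [[-4, -4], [-4, -8]].
det(H) = 16, tr(H) = -12.
det(H) > 0 and tr(H) < 0, so H is negative definite everywhere: concave.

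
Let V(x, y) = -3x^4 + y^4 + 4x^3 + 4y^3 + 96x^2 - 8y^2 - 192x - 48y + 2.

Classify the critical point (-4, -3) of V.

saddle point

The mixed partial ∂²V/∂x∂y is 0, so the Hessian at any point is diag(V_xx, V_yy) = diag(12(-3x^2 + 2x + 16), 4(3y^2 + 6y - 4)).
At (-4, -3): H = diag(-480, 20).
The eigenvalues have opposite signs, so H is indefinite: a saddle point.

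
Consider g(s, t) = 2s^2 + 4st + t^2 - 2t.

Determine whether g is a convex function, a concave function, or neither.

neither

g is quadratic, so its Hessian is the constant matrix H = [[4, 4], [4, 2]].
det(H) = -8, tr(H) = 6.
det(H) < 0, so H is indefinite: neither convex nor concave.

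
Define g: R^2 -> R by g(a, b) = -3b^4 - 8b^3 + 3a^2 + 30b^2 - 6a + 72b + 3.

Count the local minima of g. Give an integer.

g separates as a function of a plus a function of b, so ∇g=0 decouples.
∂g/∂a = 6(a - 1) = 0 at a ∈ {1}; ∂g/∂b = -12(b - 2)(b + 1)(b + 3) = 0 at b ∈ {-3, -1, 2}.
The Hessian is diagonal: diag(g_aa, g_bb). Second derivatives: g_aa(1)=6; g_bb(-3)=-120, g_bb(-1)=72, g_bb(2)=-180.
Local minima occur where both diagonal entries positive: (1, -1). Count: 1.

1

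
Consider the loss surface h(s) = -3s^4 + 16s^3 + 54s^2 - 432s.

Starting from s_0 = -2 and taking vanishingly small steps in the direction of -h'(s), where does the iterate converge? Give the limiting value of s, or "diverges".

3

h'(s) = -12(s - 4)(s - 3)(s + 3), so h'(-2) = -360.
Gradient descent moves in the -h' direction, i.e. s is increasing.
The nearest critical point in that direction is s = 3, where h'' = 72 > 0 (a local minimum). The iterate converges there.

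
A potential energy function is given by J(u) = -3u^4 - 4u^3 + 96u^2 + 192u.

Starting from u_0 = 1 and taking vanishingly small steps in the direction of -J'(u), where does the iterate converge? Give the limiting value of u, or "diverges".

J'(u) = -12(u - 4)(u + 1)(u + 4), so J'(1) = 360.
Gradient descent moves in the -J' direction, i.e. u is decreasing.
The nearest critical point in that direction is u = -1, where J'' = 180 > 0 (a local minimum). The iterate converges there.

-1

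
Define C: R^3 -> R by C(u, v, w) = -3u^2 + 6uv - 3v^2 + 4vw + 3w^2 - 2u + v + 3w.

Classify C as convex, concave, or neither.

neither

C is quadratic, so its Hessian is the constant matrix H = [[-6, 6, 0], [6, -6, 4], [0, 4, 6]].
Leading principal minors: -6, 0, 96.
Neither pattern holds ⇒ H is indefinite ⇒ neither convex nor concave.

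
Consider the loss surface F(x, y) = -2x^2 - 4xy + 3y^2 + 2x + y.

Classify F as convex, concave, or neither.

neither

F is quadratic, so its Hessian is the constant matrix H = [[-4, -4], [-4, 6]].
det(H) = -40, tr(H) = 2.
det(H) < 0, so H is indefinite: neither convex nor concave.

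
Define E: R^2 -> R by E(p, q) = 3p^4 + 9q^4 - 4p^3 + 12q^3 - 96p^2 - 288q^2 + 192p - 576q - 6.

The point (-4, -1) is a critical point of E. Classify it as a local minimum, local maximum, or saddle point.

saddle point

The mixed partial ∂²E/∂p∂q is 0, so the Hessian at any point is diag(E_pp, E_qq) = diag(12(3p^2 - 2p - 16), 36(3q^2 + 2q - 16)).
At (-4, -1): H = diag(480, -540).
The eigenvalues have opposite signs, so H is indefinite: a saddle point.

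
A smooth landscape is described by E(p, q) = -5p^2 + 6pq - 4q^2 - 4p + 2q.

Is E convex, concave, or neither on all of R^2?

concave

E is quadratic, so its Hessian is the constant matrix H = [[-10, 6], [6, -8]].
det(H) = 44, tr(H) = -18.
det(H) > 0 and tr(H) < 0, so H is negative definite everywhere: concave.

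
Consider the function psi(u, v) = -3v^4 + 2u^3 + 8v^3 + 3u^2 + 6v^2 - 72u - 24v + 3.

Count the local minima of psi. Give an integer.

psi separates as a function of u plus a function of v, so ∇psi=0 decouples.
∂psi/∂u = 6(u - 3)(u + 4) = 0 at u ∈ {-4, 3}; ∂psi/∂v = -12(v - 2)(v - 1)(v + 1) = 0 at v ∈ {-1, 1, 2}.
The Hessian is diagonal: diag(psi_uu, psi_vv). Second derivatives: psi_uu(-4)=-42, psi_uu(3)=42; psi_vv(-1)=-72, psi_vv(1)=24, psi_vv(2)=-36.
Local minima occur where both diagonal entries positive: (3, 1). Count: 1.

1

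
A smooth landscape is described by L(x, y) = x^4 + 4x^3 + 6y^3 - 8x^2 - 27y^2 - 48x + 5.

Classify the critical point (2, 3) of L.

The mixed partial ∂²L/∂x∂y is 0, so the Hessian at any point is diag(L_xx, L_yy) = diag(4(3x^2 + 6x - 4), 18(2y - 3)).
At (2, 3): H = diag(80, 54).
Both eigenvalues are positive, so H is positive definite: a local minimum.

local minimum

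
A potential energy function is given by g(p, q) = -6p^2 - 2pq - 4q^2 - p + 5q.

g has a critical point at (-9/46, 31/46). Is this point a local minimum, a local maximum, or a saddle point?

The Hessian of g is constant: H = [[-12, -2], [-2, -8]].
det(H) = (-12)·(-8) − (-2)² = 92.
det(H) > 0 and tr(H) = -20 < 0, so H is negative definite and the point is a local maximum.

local maximum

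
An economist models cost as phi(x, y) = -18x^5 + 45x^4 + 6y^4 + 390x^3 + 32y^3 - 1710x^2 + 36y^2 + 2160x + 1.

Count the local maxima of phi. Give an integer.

2

phi separates as a function of x plus a function of y, so ∇phi=0 decouples.
∂phi/∂x = -90(x - 3)(x - 2)(x - 1)(x + 4) = 0 at x ∈ {-4, 1, 2, 3}; ∂phi/∂y = 24y(y + 1)(y + 3) = 0 at y ∈ {-3, -1, 0}.
The Hessian is diagonal: diag(phi_xx, phi_yy). Second derivatives: phi_xx(-4)=18900, phi_xx(1)=-900, phi_xx(2)=540, phi_xx(3)=-1260; phi_yy(-3)=144, phi_yy(-1)=-48, phi_yy(0)=72.
Local maxima occur where both diagonal entries negative: (1, -1), (3, -1). Count: 2.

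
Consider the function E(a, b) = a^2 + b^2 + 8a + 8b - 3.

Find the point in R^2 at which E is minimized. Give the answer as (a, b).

(-4, -4)

E(a,b) separates as P(a) + Q(b) − 3, so its minimum is min P + min Q − 3.
P'(a) = 2a + 8 vanishes at a ∈ {-4}; Q'(b) = 2b + 8 vanishes at b ∈ {-4}.
Local minima of P (where P''>0): P(-4)=-16. Local minima of Q: Q(-4)=-16.
So the global minimum of E is P(-4) + Q(-4) − 3 = -16 − 16 − 3 = -35, attained at (-4, -4).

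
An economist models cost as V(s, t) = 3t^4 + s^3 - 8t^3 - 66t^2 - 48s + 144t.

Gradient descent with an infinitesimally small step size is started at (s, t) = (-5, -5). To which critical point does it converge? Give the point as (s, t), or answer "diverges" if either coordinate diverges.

diverges

V is separable, so gradient descent decouples: s follows -∂V/∂s, t follows -∂V/∂t.
∂V/∂s = 3(s - 4)(s + 4); at s=-5 this is 27, so s decreases.
∂V/∂t = 12(t - 4)(t - 1)(t + 3); at t=-5 this is -1296, so t increases.
The s-coordinate has no critical point in that direction and runs off to infinity.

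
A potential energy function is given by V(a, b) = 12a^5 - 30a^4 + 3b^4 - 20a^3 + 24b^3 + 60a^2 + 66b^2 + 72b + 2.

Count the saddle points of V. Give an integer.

6

V separates as a function of a plus a function of b, so ∇V=0 decouples.
∂V/∂a = 60a(a - 2)(a - 1)(a + 1) = 0 at a ∈ {-1, 0, 1, 2}; ∂V/∂b = 12(b + 1)(b + 2)(b + 3) = 0 at b ∈ {-3, -2, -1}.
The Hessian is diagonal: diag(V_aa, V_bb). Second derivatives: V_aa(-1)=-360, V_aa(0)=120, V_aa(1)=-120, V_aa(2)=360; V_bb(-3)=24, V_bb(-2)=-12, V_bb(-1)=24.
Saddle points occur where the two diagonal entries have opposite signs: (-1, -3), (-1, -1), (0, -2), (1, -3), (1, -1), (2, -2). Count: 6.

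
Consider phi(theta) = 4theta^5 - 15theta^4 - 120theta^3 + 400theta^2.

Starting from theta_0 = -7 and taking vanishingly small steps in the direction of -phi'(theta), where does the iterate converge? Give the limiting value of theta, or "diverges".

phi'(theta) = 20theta(theta - 5)(theta - 2)(theta + 4), so phi'(-7) = 45360.
Gradient descent moves in the -phi' direction, i.e. theta is decreasing.
There is no critical point below theta=-7, and phi' keeps the same sign, so the iterate runs off to −∞.

diverges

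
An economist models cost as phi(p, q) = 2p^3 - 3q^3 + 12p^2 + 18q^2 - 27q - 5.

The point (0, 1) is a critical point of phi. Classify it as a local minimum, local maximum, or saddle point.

The mixed partial ∂²phi/∂p∂q is 0, so the Hessian at any point is diag(phi_pp, phi_qq) = diag(12(p + 2), 18(-q + 2)).
At (0, 1): H = diag(24, 18).
Both eigenvalues are positive, so H is positive definite: a local minimum.

local minimum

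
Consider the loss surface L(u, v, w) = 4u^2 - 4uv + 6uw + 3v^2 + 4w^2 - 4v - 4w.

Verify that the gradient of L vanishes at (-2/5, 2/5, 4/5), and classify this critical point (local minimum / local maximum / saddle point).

local minimum

∇L = (8u - 4v + 6w, -4u + 6v - 4, 6u + 8w - 4); substituting (-2/5, 2/5, 4/5) gives ∇L = (0, 0, 0), so (-2/5, 2/5, 4/5) is indeed a critical point.
The Hessian is constant: H = [[8, -4, 6], [-4, 6, 0], [6, 0, 8]].
Leading principal minors: Δ₁ = 8, Δ₂ = 32, Δ₃ = 40.
All leading minors are positive, so H is positive definite: a local minimum.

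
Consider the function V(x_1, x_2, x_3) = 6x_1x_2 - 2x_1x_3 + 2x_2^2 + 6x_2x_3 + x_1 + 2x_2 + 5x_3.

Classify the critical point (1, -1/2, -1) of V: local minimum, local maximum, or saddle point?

saddle point

The Hessian is constant: H = [[0, 6, -2], [6, 4, 6], [-2, 6, 0]].
Leading principal minors: Δ₁ = 0, Δ₂ = -36, Δ₃ = -160.
The minors fit neither the all-positive nor the alternating-sign pattern, so H is indefinite: a saddle point.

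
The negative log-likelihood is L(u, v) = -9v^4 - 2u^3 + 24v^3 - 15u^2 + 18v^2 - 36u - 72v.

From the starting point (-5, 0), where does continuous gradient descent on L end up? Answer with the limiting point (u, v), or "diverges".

L is separable, so gradient descent decouples: u follows -∂L/∂u, v follows -∂L/∂v.
∂L/∂u = -6(u + 2)(u + 3); at u=-5 this is -36, so u increases.
∂L/∂v = -36(v - 2)(v - 1)(v + 1); at v=0 this is -72, so v increases.
u converges to its nearest critical value -3 (a local min of the u-part); v converges to 1. The iterate converges to (-3, 1).

(-3, 1)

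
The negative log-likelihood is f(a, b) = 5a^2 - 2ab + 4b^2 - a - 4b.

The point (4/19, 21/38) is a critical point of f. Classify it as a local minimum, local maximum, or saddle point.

The Hessian of f is constant: H = [[10, -2], [-2, 8]].
det(H) = 10·8 − (-2)² = 76.
det(H) > 0 and tr(H) = 18 > 0, so H is positive definite and the point is a local minimum.

local minimum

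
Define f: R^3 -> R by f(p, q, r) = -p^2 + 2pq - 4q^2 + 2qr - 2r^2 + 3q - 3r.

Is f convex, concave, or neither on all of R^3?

f is quadratic, so its Hessian is the constant matrix H = [[-2, 2, 0], [2, -8, 2], [0, 2, -4]].
Leading principal minors: -2, 12, -40.
Signs alternate −, +, − ⇒ H ≺ 0 ⇒ concave.

concave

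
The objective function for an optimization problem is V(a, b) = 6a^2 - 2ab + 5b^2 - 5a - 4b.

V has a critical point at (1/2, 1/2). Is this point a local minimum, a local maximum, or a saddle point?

local minimum

The Hessian of V is constant: H = [[12, -2], [-2, 10]].
det(H) = 12·10 − (-2)² = 116.
det(H) > 0 and tr(H) = 22 > 0, so H is positive definite and the point is a local minimum.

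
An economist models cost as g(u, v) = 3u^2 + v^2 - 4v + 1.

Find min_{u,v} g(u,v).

-3

g(u,v) separates as P(u) + Q(v) + 1, so its minimum is min P + min Q + 1.
P'(u) = 6u vanishes at u ∈ {0}; Q'(v) = 2v - 4 vanishes at v ∈ {2}.
Local minima of P (where P''>0): P(0)=0. Local minima of Q: Q(2)=-4.
So the global minimum of g is P(0) + Q(2) + 1 = 0 − 4 + 1 = -3, attained at (0, 2).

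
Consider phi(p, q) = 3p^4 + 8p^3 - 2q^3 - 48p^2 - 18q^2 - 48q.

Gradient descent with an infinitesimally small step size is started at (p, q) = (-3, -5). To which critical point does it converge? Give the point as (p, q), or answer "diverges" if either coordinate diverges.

(-4, -4)

phi is separable, so gradient descent decouples: p follows -∂phi/∂p, q follows -∂phi/∂q.
∂phi/∂p = 12p(p - 2)(p + 4); at p=-3 this is 180, so p decreases.
∂phi/∂q = -6(q + 2)(q + 4); at q=-5 this is -18, so q increases.
p converges to its nearest critical value -4 (a local min of the p-part); q converges to -4. The iterate converges to (-4, -4).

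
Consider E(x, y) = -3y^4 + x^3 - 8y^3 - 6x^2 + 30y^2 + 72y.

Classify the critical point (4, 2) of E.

The mixed partial ∂²E/∂x∂y is 0, so the Hessian at any point is diag(E_xx, E_yy) = diag(6(x - 2), 12(-3y^2 - 4y + 5)).
At (4, 2): H = diag(12, -180).
The eigenvalues have opposite signs, so H is indefinite: a saddle point.

saddle point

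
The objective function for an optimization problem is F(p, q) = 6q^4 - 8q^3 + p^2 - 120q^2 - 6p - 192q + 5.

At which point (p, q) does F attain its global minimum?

(3, 4)

F(p,q) separates as A(p) + B(q) + 5, so its minimum is min A + min B + 5.
A'(p) = 2p - 6 vanishes at p ∈ {3}; B'(q) = 24(q - 4)(q + 1)(q + 2) vanishes at q ∈ {-2, -1, 4}.
Local minima of A (where A''>0): A(3)=-9. Local minima of B: B(-2)=64, B(4)=-1664.
So the global minimum of F is A(3) + B(4) + 5 = -9 − 1664 + 5 = -1668, attained at (3, 4).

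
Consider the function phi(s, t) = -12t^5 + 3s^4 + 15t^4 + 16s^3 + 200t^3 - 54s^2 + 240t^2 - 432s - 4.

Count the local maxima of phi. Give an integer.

phi separates as a function of s plus a function of t, so ∇phi=0 decouples.
∂phi/∂s = 12(s - 3)(s + 3)(s + 4) = 0 at s ∈ {-4, -3, 3}; ∂phi/∂t = -60t(t - 4)(t + 1)(t + 2) = 0 at t ∈ {-2, -1, 0, 4}.
The Hessian is diagonal: diag(phi_ss, phi_tt). Second derivatives: phi_ss(-4)=84, phi_ss(-3)=-72, phi_ss(3)=504; phi_tt(-2)=720, phi_tt(-1)=-300, phi_tt(0)=480, phi_tt(4)=-7200.
Local maxima occur where both diagonal entries negative: (-3, -1), (-3, 4). Count: 2.

2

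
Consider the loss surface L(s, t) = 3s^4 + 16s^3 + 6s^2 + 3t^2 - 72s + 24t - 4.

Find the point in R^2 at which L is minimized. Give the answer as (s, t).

L(s,t) separates as P(s) + Q(t) − 4, so its minimum is min P + min Q − 4.
P'(s) = 12(s - 1)(s + 2)(s + 3) vanishes at s ∈ {-3, -2, 1}; Q'(t) = 6(t + 4) vanishes at t ∈ {-4}.
Local minima of P (where P''>0): P(-3)=81, P(1)=-47. Local minima of Q: Q(-4)=-48.
So the global minimum of L is P(1) + Q(-4) − 4 = -47 − 48 − 4 = -99, attained at (1, -4).

(1, -4)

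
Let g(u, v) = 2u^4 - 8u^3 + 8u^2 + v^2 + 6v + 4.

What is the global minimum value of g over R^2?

g(u,v) separates as P(u) + Q(v) + 4, so its minimum is min P + min Q + 4.
P'(u) = 8u(u - 2)(u - 1) vanishes at u ∈ {0, 1, 2}; Q'(v) = 2v + 6 vanishes at v ∈ {-3}.
Local minima of P (where P''>0): P(0)=0, P(2)=0. Local minima of Q: Q(-3)=-9.
So the global minimum of g is P(0) + Q(-3) + 4 = 0 − 9 + 4 = -5, attained at (0, -3).

-5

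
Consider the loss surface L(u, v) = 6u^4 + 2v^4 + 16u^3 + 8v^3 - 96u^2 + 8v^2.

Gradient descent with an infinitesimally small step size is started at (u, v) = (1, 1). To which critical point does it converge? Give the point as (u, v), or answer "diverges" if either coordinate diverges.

(2, 0)

L is separable, so gradient descent decouples: u follows -∂L/∂u, v follows -∂L/∂v.
∂L/∂u = 24u(u - 2)(u + 4); at u=1 this is -120, so u increases.
∂L/∂v = 8v(v + 1)(v + 2); at v=1 this is 48, so v decreases.
u converges to its nearest critical value 2 (a local min of the u-part); v converges to 0. The iterate converges to (2, 0).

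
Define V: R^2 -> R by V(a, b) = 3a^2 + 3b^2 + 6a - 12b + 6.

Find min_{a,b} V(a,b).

V(a,b) separates as P(a) + Q(b) + 6, so its minimum is min P + min Q + 6.
P'(a) = 6a + 6 vanishes at a ∈ {-1}; Q'(b) = 6b - 12 vanishes at b ∈ {2}.
Local minima of P (where P''>0): P(-1)=-3. Local minima of Q: Q(2)=-12.
So the global minimum of V is P(-1) + Q(2) + 6 = -3 − 12 + 6 = -9, attained at (-1, 2).

-9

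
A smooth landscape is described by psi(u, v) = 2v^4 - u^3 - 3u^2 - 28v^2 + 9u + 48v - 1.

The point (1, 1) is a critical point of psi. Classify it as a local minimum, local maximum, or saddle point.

The mixed partial ∂²psi/∂u∂v is 0, so the Hessian at any point is diag(psi_uu, psi_vv) = diag(-6(u + 1), 8(3v^2 - 7)).
At (1, 1): H = diag(-12, -32).
Both eigenvalues are negative, so H is negative definite: a local maximum.

local maximum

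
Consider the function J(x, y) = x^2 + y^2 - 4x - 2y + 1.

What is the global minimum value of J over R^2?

J(x,y) separates as P(x) + Q(y) + 1, so its minimum is min P + min Q + 1.
P'(x) = 2x - 4 vanishes at x ∈ {2}; Q'(y) = 2y - 2 vanishes at y ∈ {1}.
Local minima of P (where P''>0): P(2)=-4. Local minima of Q: Q(1)=-1.
So the global minimum of J is P(2) + Q(1) + 1 = -4 − 1 + 1 = -4, attained at (2, 1).

-4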